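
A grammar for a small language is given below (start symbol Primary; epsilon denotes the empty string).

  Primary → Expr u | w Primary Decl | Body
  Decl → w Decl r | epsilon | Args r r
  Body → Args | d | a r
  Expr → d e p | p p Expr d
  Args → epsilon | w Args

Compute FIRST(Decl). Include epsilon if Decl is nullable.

Decl → w Decl r contributes {w}.
Decl → epsilon contributes epsilon.
From Decl → Args r r: Args nullable, take FIRST(Args) ∪ {r} = { r, w }.
Union: FIRST(Decl) = { r, w, epsilon }.

{ r, w, epsilon }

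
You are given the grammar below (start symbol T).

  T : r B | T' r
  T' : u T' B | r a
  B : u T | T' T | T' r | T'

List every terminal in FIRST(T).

T : r B contributes {r}.
From T : T' r: add FIRST(T') = { r, u }.
Union: FIRST(T) = { r, u }.

{ r, u }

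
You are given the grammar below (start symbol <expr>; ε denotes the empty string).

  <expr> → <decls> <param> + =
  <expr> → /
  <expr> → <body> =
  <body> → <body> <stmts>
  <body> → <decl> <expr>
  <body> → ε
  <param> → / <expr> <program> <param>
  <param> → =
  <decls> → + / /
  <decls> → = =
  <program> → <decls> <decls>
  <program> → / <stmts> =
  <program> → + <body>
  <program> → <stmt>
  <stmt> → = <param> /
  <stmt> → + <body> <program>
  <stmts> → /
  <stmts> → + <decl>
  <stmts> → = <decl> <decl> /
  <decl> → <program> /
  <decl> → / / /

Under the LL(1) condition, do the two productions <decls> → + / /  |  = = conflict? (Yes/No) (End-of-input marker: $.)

No

FIRST(+ / /) = { + } and FIRST(= =) = { = }.
The FIRST sets are disjoint and neither alternative is nullable — no conflict.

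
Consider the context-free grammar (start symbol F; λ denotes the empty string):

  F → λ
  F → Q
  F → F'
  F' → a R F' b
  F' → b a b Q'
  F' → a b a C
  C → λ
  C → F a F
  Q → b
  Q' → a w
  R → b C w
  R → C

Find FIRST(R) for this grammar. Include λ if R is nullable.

{ a, b, λ }

R → b C w contributes {b}.
From R → C: add FIRST(C) = { a, b, λ } (including λ since C is nullable).
Union: FIRST(R) = { a, b, λ }.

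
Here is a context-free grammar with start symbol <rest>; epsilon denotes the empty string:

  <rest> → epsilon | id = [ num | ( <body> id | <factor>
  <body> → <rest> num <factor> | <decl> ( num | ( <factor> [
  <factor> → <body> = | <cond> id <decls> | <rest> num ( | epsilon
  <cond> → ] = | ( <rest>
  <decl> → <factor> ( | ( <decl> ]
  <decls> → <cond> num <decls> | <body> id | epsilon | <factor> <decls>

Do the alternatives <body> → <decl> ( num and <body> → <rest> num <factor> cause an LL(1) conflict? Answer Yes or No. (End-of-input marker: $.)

Yes

FIRST(<decl> ( num) = { (, ], id, num } and FIRST(<rest> num <factor>) = { (, ], id, num }.
Both contain (, so the two alternatives are not disjoint — LL(1) conflict.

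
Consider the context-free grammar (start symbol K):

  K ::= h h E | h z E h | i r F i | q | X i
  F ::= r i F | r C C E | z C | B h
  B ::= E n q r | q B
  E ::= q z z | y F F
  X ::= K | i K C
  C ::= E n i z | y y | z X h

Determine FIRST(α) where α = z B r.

z is a terminal; add {z} and stop.

{ z }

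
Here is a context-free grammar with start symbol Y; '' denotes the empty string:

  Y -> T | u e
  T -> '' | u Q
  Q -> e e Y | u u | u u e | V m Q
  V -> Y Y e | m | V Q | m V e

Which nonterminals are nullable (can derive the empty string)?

Directly nullable (have an ''-production): T.
Y -> T with every symbol nullable, so Y is nullable.
No other nonterminal has a production whose RHS symbols are all nullable.

{ T, Y }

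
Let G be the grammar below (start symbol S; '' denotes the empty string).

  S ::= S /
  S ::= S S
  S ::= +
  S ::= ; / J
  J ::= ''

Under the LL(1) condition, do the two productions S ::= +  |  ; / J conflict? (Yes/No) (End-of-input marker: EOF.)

No

FIRST(+) = { + } and FIRST(; / J) = { ; }.
The FIRST sets are disjoint and neither alternative is nullable — no conflict.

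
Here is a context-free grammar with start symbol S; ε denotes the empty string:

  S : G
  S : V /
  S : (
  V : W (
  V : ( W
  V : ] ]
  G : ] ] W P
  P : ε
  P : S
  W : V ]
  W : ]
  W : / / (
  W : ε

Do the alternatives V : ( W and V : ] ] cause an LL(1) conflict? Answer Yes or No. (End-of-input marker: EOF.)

FIRST(( W) = { ( } and FIRST(] ]) = { ] }.
The FIRST sets are disjoint and neither alternative is nullable — no conflict.

No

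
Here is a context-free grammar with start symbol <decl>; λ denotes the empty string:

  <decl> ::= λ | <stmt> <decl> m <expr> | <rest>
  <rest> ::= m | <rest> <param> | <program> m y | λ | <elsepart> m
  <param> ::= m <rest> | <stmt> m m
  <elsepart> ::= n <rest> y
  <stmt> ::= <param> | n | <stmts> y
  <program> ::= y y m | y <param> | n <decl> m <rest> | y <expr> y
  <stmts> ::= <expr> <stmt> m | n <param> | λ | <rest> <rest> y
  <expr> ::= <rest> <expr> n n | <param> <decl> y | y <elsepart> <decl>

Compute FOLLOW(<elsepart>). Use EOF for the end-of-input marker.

{ EOF, m, n, y }

In <rest> ::= <elsepart> m: add FIRST(m) = { m }.
In <expr> ::= y <elsepart> <decl>: add FIRST(<decl>)\{λ} = { m, n, y }.
  Since <decl> is nullable, also add FOLLOW(<expr>) = { EOF, m, n, y }.
Union: FOLLOW(<elsepart>) = { EOF, m, n, y }.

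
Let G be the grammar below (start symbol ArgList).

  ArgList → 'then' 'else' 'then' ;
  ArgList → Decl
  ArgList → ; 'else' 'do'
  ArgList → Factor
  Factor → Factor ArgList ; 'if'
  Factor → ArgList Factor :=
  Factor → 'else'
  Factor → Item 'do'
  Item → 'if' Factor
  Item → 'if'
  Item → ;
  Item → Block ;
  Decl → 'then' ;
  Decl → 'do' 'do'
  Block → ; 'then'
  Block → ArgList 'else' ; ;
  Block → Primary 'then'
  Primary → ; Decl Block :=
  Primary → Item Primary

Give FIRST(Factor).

From Factor → Factor ArgList ; 'if': add FIRST(Factor) = { 'do', 'else', 'if', 'then', ; }.
From Factor → ArgList Factor :=: add FIRST(ArgList) = { 'do', 'else', 'if', 'then', ; }.
Factor → 'else' contributes {'else'}.
From Factor → Item 'do': add FIRST(Item) = { 'do', 'else', 'if', 'then', ; }.
Union: FIRST(Factor) = { 'do', 'else', 'if', 'then', ; }.

{ 'do', 'else', 'if', 'then', ; }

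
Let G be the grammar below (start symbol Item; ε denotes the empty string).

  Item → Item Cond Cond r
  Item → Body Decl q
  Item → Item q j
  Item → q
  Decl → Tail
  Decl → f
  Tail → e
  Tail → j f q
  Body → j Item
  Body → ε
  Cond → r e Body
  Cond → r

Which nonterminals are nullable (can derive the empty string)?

Directly nullable (have an ε-production): Body.
No other nonterminal has a production whose RHS symbols are all nullable.

{ Body }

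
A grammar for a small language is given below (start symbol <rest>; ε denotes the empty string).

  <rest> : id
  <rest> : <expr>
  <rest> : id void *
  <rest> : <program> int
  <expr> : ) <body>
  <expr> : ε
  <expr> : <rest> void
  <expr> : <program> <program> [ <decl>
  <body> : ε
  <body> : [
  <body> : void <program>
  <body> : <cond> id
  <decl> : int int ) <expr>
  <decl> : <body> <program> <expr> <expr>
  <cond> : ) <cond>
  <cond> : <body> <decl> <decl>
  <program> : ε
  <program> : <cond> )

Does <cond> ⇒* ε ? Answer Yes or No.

<cond> : <body> <decl> <decl> and each of <body>, <decl>, <decl> is nullable, so <cond> ⇒* ε.

Yes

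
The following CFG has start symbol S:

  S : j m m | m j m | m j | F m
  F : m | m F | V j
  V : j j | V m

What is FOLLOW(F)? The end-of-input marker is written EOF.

{ m }

In S : F m: add FIRST(m) = { m }.
In F : m F: F is at the end, add FOLLOW(F) = { m }.
Union: FOLLOW(F) = { m }.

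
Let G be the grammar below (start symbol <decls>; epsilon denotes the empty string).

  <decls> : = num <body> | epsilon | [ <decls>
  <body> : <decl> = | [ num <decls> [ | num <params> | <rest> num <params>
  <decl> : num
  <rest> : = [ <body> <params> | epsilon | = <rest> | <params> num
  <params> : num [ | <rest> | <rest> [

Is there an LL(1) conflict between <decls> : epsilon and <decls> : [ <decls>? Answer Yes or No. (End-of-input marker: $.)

FIRST(epsilon) = { epsilon } and FIRST([ <decls>) = { [ }.
The first alternative is nullable and FOLLOW(<decls>) = { $, [ } shares [ with FIRST of the second — conflict.

Yes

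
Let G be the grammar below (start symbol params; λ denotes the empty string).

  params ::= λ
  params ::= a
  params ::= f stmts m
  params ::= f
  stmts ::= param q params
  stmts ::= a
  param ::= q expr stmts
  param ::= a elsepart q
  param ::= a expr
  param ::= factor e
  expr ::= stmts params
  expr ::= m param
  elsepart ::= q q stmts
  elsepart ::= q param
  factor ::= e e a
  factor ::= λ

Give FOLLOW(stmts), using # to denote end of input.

In params ::= f stmts m: add FIRST(m) = { m }.
In param ::= q expr stmts: stmts is at the end, add FOLLOW(param) = { a, e, q }.
In expr ::= stmts params: add FIRST(params)\{λ} = { a, f }.
  Since params is nullable, also add FOLLOW(expr) = { a, e, q }.
In elsepart ::= q q stmts: stmts is at the end, add FOLLOW(elsepart) = { q }.
Union: FOLLOW(stmts) = { a, e, f, m, q }.

{ a, e, f, m, q }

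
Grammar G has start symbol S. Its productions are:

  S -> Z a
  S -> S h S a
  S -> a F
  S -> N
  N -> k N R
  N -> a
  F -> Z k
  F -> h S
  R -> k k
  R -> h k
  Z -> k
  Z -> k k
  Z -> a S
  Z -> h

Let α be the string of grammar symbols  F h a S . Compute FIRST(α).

{ a, h, k }

Add FIRST(F) = { a, h, k }; F is not nullable, stop.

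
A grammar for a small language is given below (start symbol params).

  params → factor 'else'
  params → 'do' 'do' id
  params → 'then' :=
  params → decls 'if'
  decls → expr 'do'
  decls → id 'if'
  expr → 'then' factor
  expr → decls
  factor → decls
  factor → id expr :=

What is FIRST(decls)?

From decls → expr 'do': add FIRST(expr) = { 'then', id }.
decls → id 'if' contributes {id}.
Union: FIRST(decls) = { 'then', id }.

{ 'then', id }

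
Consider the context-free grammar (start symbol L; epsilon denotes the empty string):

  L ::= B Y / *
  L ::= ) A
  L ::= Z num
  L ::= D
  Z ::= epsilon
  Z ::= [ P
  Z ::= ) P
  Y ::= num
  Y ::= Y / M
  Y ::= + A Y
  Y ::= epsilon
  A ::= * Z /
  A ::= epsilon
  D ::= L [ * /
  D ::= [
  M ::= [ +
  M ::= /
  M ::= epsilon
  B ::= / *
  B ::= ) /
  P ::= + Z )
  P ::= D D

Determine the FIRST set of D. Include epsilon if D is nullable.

{ ), /, [, num }

From D ::= L [ * /: add FIRST(L) = { ), /, [, num }.
D ::= [ contributes {[}.
Union: FIRST(D) = { ), /, [, num }.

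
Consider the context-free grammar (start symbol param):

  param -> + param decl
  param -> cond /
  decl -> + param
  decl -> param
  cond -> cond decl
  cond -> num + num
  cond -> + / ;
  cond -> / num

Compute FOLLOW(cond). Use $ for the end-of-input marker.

In param -> cond /: add FIRST(/) = { / }.
In cond -> cond decl: add FIRST(decl) = { +, /, num }.
Union: FOLLOW(cond) = { +, /, num }.

{ +, /, num }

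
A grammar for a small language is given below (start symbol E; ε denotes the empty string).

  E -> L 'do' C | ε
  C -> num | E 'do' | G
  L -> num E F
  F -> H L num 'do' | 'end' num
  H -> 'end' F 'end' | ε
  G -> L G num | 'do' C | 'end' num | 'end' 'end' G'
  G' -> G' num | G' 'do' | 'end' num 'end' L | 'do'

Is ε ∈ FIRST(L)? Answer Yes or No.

Nullable nonterminals: E, H.
No production of L has an RHS whose symbols are all nullable, so L is not nullable.

No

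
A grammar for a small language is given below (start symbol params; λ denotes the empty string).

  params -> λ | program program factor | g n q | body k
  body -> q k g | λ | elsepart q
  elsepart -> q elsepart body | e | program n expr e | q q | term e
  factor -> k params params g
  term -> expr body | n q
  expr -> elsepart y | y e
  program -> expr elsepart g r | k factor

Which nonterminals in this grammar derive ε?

{ body, params }

Directly nullable (have an λ-production): params, body.
No other nonterminal has a production whose RHS symbols are all nullable.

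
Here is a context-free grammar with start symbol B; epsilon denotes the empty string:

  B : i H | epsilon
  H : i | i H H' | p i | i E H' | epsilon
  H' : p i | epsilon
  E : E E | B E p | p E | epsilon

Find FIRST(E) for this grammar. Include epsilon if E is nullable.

{ i, p, epsilon }

From E : E E: E, E nullable, take FIRST(E) ∪ FIRST(E) = { i, p }; also epsilon since the whole RHS is nullable.
From E : B E p: B, E nullable, take FIRST(B) ∪ FIRST(E) ∪ {p} = { i, p }.
E : p E contributes {p}.
E : epsilon contributes epsilon.
Union: FIRST(E) = { i, p, epsilon }.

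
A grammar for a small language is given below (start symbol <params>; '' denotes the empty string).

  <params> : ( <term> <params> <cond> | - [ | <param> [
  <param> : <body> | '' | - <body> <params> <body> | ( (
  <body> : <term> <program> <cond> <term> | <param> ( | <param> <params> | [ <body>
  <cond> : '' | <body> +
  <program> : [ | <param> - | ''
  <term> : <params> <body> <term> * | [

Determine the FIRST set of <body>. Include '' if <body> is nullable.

From <body> : <term> <program> <cond> <term>: add FIRST(<term>) = { (, -, [ }.
From <body> : <param> (: <param> nullable, take FIRST(<param>) ∪ {(} = { (, -, [ }.
From <body> : <param> <params>: <param> nullable, take FIRST(<param>) ∪ FIRST(<params>) = { (, -, [ }.
<body> : [ <body> contributes {[}.
Union: FIRST(<body>) = { (, -, [ }.

{ (, -, [ }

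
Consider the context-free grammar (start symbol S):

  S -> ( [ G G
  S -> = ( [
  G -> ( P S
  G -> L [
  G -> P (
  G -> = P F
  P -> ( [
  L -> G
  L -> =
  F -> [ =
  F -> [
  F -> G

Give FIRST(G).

G -> ( P S contributes {(}.
From G -> L [: add FIRST(L) = { (, = }.
From G -> P (: add FIRST(P) = { ( }.
G -> = P F contributes {=}.
Union: FIRST(G) = { (, = }.

{ (, = }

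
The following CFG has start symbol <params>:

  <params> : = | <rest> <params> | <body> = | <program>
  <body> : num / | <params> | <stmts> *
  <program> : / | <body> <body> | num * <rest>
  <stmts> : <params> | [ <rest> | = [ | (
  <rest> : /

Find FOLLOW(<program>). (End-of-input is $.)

{ $, (, *, /, =, [, num }

In <params> : <program>: <program> is at the end, add FOLLOW(<params>) = { $, (, *, /, =, [, num }.
Union: FOLLOW(<program>) = { $, (, *, /, =, [, num }.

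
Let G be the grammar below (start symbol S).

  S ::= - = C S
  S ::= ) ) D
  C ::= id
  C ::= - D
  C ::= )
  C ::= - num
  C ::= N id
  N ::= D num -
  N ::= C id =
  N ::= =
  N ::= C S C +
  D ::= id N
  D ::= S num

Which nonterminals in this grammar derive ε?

{ } (none)

No nonterminal has an empty production or an RHS whose symbols are all nullable.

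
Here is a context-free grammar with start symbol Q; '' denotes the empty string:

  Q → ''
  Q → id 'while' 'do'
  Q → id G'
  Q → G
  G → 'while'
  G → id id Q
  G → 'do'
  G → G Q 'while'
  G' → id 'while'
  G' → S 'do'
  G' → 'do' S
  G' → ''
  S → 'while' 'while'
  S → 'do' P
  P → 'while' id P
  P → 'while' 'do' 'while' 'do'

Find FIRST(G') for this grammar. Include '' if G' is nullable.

G' → id 'while' contributes {id}.
From G' → S 'do': add FIRST(S) = { 'do', 'while' }.
G' → 'do' S contributes {'do'}.
G' → '' contributes ''.
Union: FIRST(G') = { 'do', 'while', id, '' }.

{ 'do', 'while', id, '' }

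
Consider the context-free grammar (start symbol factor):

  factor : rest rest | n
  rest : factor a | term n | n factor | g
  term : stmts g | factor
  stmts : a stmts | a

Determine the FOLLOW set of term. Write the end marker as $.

In rest : term n: add FIRST(n) = { n }.
Union: FOLLOW(term) = { n }.

{ n }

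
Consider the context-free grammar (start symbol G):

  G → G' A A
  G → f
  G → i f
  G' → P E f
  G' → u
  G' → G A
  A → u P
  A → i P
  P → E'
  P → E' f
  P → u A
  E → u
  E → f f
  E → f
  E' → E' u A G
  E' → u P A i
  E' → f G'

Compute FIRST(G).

From G → G' A A: add FIRST(G') = { f, i, u }.
G → f contributes {f}.
G → i f contributes {i}.
Union: FIRST(G) = { f, i, u }.

{ f, i, u }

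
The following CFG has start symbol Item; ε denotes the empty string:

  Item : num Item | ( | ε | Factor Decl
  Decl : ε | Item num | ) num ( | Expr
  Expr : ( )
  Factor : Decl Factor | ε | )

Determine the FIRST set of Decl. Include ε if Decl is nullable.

Decl : ε contributes ε.
From Decl : Item num: Item nullable, take FIRST(Item) ∪ {num} = { (, ), num }.
Decl : ) num ( contributes {)}.
From Decl : Expr: add FIRST(Expr) = { ( }.
Union: FIRST(Decl) = { (, ), num, ε }.

{ (, ), num, ε }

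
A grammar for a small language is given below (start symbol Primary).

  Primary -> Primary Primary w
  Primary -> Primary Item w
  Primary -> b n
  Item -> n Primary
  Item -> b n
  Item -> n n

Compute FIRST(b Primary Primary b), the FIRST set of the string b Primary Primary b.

b is a terminal; add {b} and stop.

{ b }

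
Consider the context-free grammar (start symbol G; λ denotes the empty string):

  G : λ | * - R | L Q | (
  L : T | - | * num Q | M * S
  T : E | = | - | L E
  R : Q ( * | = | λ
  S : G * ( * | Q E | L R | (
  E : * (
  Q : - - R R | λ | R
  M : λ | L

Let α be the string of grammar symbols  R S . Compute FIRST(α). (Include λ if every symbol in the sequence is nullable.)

{ (, *, -, = }

Add FIRST(R)\{λ} = { (, -, = }; R is nullable, continue.
Add FIRST(S) = { (, *, -, = }; S is not nullable, stop.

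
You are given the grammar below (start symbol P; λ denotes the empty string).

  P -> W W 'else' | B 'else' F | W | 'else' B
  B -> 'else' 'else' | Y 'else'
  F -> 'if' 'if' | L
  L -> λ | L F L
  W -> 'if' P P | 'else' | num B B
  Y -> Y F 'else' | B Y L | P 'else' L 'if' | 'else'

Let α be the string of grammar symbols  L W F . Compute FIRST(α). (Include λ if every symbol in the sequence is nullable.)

{ 'else', 'if', num }

Add FIRST(L)\{λ} = { 'if' }; L is nullable, continue.
Add FIRST(W) = { 'else', 'if', num }; W is not nullable, stop.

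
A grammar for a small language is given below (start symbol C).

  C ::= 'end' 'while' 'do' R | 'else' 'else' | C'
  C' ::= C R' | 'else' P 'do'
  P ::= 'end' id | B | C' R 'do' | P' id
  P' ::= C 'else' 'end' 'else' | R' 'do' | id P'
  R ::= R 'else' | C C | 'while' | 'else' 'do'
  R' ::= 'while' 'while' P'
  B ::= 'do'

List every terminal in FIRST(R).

{ 'else', 'end', 'while' }

From R ::= R 'else': add FIRST(R) = { 'else', 'end', 'while' }.
From R ::= C C: add FIRST(C) = { 'else', 'end' }.
R ::= 'while' contributes {'while'}.
R ::= 'else' 'do' contributes {'else'}.
Union: FIRST(R) = { 'else', 'end', 'while' }.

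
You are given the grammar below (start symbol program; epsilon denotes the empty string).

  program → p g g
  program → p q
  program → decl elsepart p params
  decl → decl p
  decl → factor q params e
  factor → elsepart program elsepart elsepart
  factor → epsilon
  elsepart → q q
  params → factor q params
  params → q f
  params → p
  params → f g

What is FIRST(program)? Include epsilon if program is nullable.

{ p, q }

program → p g g contributes {p}.
program → p q contributes {p}.
From program → decl elsepart p params: add FIRST(decl) = { q }.
Union: FIRST(program) = { p, q }.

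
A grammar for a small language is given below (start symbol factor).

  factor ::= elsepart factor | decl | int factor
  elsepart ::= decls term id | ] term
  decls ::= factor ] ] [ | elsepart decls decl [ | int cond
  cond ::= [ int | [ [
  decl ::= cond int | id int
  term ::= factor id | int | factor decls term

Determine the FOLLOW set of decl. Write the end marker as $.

{ $, [, ], id, int }

In factor ::= decl: decl is at the end, add FOLLOW(factor) = { $, [, ], id, int }.
In decls ::= elsepart decls decl [: add FIRST([) = { [ }.
Union: FOLLOW(decl) = { $, [, ], id, int }.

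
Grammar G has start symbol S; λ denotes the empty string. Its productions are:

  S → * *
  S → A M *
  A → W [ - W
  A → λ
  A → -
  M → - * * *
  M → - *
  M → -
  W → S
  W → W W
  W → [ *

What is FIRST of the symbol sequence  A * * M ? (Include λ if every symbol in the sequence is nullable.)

{ *, -, [ }

Add FIRST(A)\{λ} = { *, -, [ }; A is nullable, continue.
* is a terminal; add {*} and stop.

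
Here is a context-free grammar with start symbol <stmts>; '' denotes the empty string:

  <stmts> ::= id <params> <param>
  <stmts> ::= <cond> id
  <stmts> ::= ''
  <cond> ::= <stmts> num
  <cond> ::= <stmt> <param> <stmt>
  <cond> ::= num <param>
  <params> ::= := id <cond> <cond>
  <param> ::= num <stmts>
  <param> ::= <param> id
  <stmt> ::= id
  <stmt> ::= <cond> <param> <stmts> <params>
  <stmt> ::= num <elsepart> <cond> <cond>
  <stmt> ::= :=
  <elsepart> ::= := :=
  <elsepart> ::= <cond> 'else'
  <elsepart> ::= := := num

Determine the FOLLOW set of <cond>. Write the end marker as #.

{ 'else', :=, id, num }

In <stmts> ::= <cond> id: add FIRST(id) = { id }.
In <params> ::= := id <cond> <cond>: add FIRST(<cond>) = { :=, id, num }.
In <params> ::= := id <cond> <cond>: <cond> is at the end, add FOLLOW(<params>) = { 'else', :=, id, num }.
In <stmt> ::= <cond> <param> <stmts> <params>: add FIRST(<param> <stmts> <params>) = { num }.
In <stmt> ::= num <elsepart> <cond> <cond>: add FIRST(<cond>) = { :=, id, num }.
In <stmt> ::= num <elsepart> <cond> <cond>: <cond> is at the end, add FOLLOW(<stmt>) = { 'else', :=, id, num }.
In <elsepart> ::= <cond> 'else': add FIRST('else') = { 'else' }.
Union: FOLLOW(<cond>) = { 'else', :=, id, num }.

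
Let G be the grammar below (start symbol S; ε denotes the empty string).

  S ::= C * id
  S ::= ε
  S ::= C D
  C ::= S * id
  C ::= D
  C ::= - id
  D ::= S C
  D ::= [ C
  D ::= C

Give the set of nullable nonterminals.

Directly nullable (have an ε-production): S.
No other nonterminal has a production whose RHS symbols are all nullable.

{ S }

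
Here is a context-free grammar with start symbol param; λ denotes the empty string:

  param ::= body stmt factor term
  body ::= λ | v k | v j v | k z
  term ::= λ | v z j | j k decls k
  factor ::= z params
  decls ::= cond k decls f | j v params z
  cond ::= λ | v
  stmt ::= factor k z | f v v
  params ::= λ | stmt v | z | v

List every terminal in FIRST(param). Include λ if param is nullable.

{ f, k, v, z }

From param ::= body stmt factor term: body nullable, take FIRST(body) ∪ FIRST(stmt) = { f, k, v, z }.
Union: FIRST(param) = { f, k, v, z }.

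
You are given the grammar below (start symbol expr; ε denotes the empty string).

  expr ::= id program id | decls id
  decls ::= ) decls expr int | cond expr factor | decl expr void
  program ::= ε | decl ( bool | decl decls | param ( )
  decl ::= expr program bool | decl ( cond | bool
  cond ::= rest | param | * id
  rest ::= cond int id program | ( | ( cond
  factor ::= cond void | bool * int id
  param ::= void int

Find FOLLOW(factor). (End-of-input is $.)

{ (, ), *, bool, id, int, void }

In decls ::= cond expr factor: factor is at the end, add FOLLOW(decls) = { (, ), *, bool, id, int, void }.
Union: FOLLOW(factor) = { (, ), *, bool, id, int, void }.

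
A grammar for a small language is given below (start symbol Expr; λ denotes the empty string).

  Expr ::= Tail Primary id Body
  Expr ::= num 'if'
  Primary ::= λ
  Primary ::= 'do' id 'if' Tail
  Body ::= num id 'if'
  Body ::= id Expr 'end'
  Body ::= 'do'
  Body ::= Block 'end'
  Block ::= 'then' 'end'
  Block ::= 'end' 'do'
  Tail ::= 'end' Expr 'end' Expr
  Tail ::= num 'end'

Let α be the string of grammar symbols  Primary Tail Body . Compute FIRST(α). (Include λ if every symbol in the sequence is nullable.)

{ 'do', 'end', num }

Add FIRST(Primary)\{λ} = { 'do' }; Primary is nullable, continue.
Add FIRST(Tail) = { 'end', num }; Tail is not nullable, stop.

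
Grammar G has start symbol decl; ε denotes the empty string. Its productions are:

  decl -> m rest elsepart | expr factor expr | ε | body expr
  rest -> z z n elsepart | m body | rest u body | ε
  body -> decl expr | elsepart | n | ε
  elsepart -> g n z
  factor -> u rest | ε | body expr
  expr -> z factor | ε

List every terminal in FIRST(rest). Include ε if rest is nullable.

rest -> z z n elsepart contributes {z}.
rest -> m body contributes {m}.
From rest -> rest u body: rest nullable, take FIRST(rest) ∪ {u} = { m, u, z }.
rest -> ε contributes ε.
Union: FIRST(rest) = { m, u, z, ε }.

{ m, u, z, ε }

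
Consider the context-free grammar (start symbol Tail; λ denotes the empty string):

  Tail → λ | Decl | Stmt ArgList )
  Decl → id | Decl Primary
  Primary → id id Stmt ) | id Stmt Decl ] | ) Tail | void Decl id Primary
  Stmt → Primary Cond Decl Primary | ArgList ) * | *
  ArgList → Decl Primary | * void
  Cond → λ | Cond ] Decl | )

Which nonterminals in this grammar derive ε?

Directly nullable (have an λ-production): Tail, Cond.
No other nonterminal has a production whose RHS symbols are all nullable.

{ Cond, Tail }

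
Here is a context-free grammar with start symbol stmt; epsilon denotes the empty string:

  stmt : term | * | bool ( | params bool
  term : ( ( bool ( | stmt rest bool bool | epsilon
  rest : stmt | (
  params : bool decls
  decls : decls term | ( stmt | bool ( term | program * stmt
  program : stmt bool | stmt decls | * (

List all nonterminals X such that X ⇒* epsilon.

Directly nullable (have an epsilon-production): term.
stmt : term with every symbol nullable, so stmt is nullable.
rest : stmt with every symbol nullable, so rest is nullable.
No other nonterminal has a production whose RHS symbols are all nullable.

{ rest, stmt, term }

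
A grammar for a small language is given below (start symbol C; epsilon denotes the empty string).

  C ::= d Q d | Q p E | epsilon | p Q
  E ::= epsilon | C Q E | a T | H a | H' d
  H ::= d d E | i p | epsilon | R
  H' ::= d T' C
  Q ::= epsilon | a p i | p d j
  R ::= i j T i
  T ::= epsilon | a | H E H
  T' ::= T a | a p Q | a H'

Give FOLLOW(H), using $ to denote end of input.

In E ::= H a: add FIRST(a) = { a }.
In T ::= H E H: add FIRST(E H)\{epsilon} = { a, d, i, p }.
  Since E H is nullable, also add FOLLOW(T) = { $, a, d, i, p }.
In T ::= H E H: H is at the end, add FOLLOW(T) = { $, a, d, i, p }.
Union: FOLLOW(H) = { $, a, d, i, p }.

{ $, a, d, i, p }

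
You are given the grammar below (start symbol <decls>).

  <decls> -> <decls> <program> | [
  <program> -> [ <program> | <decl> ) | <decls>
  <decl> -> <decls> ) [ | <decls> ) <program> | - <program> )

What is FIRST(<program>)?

<program> -> [ <program> contributes {[}.
From <program> -> <decl> ): add FIRST(<decl>) = { -, [ }.
From <program> -> <decls>: add FIRST(<decls>) = { [ }.
Union: FIRST(<program>) = { -, [ }.

{ -, [ }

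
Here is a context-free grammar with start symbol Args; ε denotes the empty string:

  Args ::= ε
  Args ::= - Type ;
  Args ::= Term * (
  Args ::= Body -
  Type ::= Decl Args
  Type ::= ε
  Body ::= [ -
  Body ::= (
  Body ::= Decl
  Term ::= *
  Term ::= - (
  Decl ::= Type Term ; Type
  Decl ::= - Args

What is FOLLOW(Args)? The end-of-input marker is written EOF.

{ EOF, (, *, -, ;, [ }

Args is the start symbol, so EOF ∈ FOLLOW(Args).
In Type ::= Decl Args: Args is at the end, add FOLLOW(Type) = { (, *, -, ;, [ }.
In Decl ::= - Args: Args is at the end, add FOLLOW(Decl) = { (, *, -, ;, [ }.
Union: FOLLOW(Args) = { EOF, (, *, -, ;, [ }.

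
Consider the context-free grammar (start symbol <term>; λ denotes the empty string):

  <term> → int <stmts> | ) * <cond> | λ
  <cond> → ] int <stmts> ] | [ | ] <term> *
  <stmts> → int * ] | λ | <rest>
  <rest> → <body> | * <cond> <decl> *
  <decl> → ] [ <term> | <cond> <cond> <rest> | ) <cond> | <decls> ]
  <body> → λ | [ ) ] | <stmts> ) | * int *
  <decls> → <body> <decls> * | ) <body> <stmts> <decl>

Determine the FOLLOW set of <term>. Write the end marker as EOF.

{ EOF, *, ] }

<term> is the start symbol, so EOF ∈ FOLLOW(<term>).
In <cond> → ] <term> *: add FIRST(*) = { * }.
In <decl> → ] [ <term>: <term> is at the end, add FOLLOW(<decl>) = { *, ] }.
Union: FOLLOW(<term>) = { EOF, *, ] }.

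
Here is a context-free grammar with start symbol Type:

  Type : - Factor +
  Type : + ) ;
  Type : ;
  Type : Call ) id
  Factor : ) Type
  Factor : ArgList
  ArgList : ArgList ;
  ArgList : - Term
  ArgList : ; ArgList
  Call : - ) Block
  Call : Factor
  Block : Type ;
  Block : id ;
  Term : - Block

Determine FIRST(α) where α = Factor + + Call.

{ ), -, ; }

Add FIRST(Factor) = { ), -, ; }; Factor is not nullable, stop.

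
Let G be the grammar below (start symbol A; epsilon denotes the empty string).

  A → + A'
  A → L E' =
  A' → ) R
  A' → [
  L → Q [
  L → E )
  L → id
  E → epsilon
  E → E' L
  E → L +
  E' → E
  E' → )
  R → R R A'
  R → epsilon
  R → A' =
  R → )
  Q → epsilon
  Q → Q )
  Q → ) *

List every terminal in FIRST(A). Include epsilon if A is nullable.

A → + A' contributes {+}.
From A → L E' =: add FIRST(L) = { ), [, id }.
Union: FIRST(A) = { ), +, [, id }.

{ ), +, [, id }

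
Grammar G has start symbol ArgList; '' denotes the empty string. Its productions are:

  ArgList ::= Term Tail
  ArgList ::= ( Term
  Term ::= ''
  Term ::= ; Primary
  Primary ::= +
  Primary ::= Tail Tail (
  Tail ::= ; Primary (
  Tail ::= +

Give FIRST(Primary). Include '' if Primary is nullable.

{ +, ; }

Primary ::= + contributes {+}.
From Primary ::= Tail Tail (: add FIRST(Tail) = { +, ; }.
Union: FIRST(Primary) = { +, ; }.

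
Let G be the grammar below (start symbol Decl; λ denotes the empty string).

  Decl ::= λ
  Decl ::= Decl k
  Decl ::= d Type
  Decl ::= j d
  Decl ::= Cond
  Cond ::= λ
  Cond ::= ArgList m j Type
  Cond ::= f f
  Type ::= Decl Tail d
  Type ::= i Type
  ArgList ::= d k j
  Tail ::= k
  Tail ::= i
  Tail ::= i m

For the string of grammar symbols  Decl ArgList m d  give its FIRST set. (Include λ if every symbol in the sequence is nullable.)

Add FIRST(Decl)\{λ} = { d, f, j, k }; Decl is nullable, continue.
Add FIRST(ArgList) = { d }; ArgList is not nullable, stop.

{ d, f, j, k }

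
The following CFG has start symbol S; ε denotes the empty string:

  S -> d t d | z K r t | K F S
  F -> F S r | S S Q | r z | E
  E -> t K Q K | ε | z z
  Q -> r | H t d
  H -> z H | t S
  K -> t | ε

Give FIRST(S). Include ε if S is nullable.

{ d, r, t, z }

S -> d t d contributes {d}.
S -> z K r t contributes {z}.
From S -> K F S: K, F nullable, take FIRST(K) ∪ FIRST(F) ∪ FIRST(S) = { d, r, t, z }.
Union: FIRST(S) = { d, r, t, z }.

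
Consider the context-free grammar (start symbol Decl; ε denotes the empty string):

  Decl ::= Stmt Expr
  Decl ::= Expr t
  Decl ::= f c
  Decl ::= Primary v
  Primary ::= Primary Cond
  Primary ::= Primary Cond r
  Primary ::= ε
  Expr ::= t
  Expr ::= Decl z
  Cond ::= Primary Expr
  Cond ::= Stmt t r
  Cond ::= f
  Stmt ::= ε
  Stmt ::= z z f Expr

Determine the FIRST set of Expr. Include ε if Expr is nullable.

{ f, t, v, z }

Expr ::= t contributes {t}.
From Expr ::= Decl z: add FIRST(Decl) = { f, t, v, z }.
Union: FIRST(Expr) = { f, t, v, z }.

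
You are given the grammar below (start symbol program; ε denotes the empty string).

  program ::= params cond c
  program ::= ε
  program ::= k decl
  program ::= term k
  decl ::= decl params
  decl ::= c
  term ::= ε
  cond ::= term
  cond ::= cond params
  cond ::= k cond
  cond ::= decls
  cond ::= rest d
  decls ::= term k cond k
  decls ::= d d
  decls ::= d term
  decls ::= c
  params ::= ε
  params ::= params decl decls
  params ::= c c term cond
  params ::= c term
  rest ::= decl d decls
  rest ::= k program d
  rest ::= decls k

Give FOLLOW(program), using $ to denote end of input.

{ $, d }

program is the start symbol, so $ ∈ FOLLOW(program).
In rest ::= k program d: add FIRST(d) = { d }.
Union: FOLLOW(program) = { $, d }.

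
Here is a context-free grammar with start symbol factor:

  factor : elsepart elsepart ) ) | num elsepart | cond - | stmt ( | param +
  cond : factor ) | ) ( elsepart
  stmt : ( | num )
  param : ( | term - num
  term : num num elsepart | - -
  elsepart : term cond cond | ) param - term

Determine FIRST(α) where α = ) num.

{ ) }

) is a terminal; add {)} and stop.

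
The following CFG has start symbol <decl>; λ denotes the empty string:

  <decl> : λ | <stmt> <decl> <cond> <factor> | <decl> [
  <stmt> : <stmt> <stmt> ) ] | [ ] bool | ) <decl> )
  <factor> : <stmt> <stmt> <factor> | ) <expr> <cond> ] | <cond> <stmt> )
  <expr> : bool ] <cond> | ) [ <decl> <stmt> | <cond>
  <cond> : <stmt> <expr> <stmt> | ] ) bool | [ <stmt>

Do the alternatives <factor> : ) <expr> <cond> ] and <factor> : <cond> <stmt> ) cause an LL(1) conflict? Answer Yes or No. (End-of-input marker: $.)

Yes

FIRST() <expr> <cond> ]) = { ) } and FIRST(<cond> <stmt> )) = { ), [, ] }.
Both contain ), so the two alternatives are not disjoint — LL(1) conflict.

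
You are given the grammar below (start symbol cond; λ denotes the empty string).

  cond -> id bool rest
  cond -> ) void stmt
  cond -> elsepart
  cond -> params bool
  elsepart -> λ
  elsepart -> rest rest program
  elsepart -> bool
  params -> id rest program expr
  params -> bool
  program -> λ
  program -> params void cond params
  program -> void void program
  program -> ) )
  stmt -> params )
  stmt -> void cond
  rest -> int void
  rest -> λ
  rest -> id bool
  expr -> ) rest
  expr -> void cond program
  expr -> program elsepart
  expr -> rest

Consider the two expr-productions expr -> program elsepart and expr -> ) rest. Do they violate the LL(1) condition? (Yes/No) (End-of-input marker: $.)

Yes

FIRST(program elsepart) = { ), bool, id, int, void, λ } and FIRST() rest) = { ) }.
Both contain ), so the two alternatives are not disjoint — LL(1) conflict.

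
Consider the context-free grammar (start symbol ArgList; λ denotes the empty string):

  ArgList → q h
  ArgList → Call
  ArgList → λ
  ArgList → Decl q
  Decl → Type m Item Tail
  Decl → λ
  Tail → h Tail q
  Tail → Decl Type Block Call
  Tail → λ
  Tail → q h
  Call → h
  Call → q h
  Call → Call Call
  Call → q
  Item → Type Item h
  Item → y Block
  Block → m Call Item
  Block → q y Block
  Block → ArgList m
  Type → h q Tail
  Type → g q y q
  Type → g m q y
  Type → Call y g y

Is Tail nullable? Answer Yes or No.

Tail has an λ-production, so Tail ⇒ λ.

Yes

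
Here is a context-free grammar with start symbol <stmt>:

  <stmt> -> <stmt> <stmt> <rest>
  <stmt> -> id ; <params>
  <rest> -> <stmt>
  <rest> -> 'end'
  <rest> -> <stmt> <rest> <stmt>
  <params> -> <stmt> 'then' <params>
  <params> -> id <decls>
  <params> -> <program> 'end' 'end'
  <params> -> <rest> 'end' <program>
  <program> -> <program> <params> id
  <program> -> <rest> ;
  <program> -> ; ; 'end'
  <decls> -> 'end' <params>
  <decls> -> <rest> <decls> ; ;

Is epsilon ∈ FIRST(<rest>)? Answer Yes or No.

No nonterminal in this grammar is nullable.
No production of <rest> has an RHS whose symbols are all nullable, so <rest> is not nullable.

No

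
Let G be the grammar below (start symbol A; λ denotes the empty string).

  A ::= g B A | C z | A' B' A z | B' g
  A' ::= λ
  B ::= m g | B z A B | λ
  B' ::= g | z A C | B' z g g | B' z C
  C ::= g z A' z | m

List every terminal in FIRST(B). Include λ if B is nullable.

B ::= m g contributes {m}.
From B ::= B z A B: B nullable, take FIRST(B) ∪ {z} = { m, z }.
B ::= λ contributes λ.
Union: FIRST(B) = { m, z, λ }.

{ m, z, λ }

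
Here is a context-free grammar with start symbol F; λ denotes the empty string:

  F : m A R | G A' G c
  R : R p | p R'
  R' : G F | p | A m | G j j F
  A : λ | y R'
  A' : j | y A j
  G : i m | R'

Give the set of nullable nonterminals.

{ A }

Directly nullable (have an λ-production): A.
No other nonterminal has a production whose RHS symbols are all nullable.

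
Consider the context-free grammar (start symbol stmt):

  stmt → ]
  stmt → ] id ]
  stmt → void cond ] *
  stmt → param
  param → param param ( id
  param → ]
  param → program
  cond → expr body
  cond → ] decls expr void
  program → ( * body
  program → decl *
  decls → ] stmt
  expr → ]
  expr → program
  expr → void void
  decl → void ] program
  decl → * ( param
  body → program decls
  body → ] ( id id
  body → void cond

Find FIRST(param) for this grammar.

From param → param param ( id: add FIRST(param) = { (, *, ], void }.
param → ] contributes {]}.
From param → program: add FIRST(program) = { (, *, void }.
Union: FIRST(param) = { (, *, ], void }.

{ (, *, ], void }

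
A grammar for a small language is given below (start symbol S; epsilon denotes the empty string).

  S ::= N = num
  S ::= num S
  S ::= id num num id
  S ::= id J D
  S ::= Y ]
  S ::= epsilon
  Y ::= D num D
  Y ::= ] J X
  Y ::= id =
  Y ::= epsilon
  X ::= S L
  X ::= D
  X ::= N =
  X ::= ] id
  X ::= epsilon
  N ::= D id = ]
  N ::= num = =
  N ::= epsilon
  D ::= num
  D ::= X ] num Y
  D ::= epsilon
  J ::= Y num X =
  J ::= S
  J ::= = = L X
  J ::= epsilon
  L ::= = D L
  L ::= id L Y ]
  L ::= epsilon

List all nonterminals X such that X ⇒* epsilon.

{ D, J, L, N, S, X, Y }

Directly nullable (have an epsilon-production): S, Y, X, N, D, J, L.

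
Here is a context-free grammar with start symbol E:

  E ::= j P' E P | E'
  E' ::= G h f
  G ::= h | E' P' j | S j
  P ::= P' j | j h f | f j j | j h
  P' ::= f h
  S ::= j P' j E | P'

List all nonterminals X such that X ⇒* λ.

No nonterminal has an empty production or an RHS whose symbols are all nullable.

{ } (none)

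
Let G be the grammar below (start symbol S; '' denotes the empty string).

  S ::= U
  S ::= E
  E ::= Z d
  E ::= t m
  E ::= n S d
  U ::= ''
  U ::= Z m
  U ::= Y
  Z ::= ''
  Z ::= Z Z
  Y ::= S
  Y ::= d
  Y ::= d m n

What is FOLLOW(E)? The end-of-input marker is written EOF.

{ EOF, d }

In S ::= E: E is at the end, add FOLLOW(S) = { EOF, d }.
Union: FOLLOW(E) = { EOF, d }.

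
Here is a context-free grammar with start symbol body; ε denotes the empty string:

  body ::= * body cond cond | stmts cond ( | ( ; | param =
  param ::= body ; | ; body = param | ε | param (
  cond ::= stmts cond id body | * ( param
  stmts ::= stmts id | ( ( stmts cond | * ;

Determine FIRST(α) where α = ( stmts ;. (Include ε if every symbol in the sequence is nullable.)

{ ( }

( is a terminal; add {(} and stop.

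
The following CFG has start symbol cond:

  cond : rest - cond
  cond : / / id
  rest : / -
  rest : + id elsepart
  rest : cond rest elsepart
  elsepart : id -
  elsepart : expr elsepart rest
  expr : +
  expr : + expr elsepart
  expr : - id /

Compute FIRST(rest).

{ +, / }

rest : / - contributes {/}.
rest : + id elsepart contributes {+}.
From rest : cond rest elsepart: add FIRST(cond) = { +, / }.
Union: FIRST(rest) = { +, / }.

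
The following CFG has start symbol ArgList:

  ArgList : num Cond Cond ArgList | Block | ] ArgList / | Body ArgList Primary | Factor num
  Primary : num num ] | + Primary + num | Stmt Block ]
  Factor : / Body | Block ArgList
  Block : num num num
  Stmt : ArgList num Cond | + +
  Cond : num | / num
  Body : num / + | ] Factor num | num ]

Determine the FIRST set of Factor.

Factor : / Body contributes {/}.
From Factor : Block ArgList: add FIRST(Block) = { num }.
Union: FIRST(Factor) = { /, num }.

{ /, num }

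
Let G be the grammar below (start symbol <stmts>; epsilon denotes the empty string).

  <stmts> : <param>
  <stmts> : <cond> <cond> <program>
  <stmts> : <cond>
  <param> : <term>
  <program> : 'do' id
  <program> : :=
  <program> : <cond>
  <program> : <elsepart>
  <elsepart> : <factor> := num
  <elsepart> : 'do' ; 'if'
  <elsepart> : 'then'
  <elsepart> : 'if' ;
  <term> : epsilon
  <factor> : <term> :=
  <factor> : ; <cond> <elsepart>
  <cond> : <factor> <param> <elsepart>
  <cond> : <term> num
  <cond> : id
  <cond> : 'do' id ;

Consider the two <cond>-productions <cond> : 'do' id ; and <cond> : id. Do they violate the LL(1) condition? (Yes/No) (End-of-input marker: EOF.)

No

FIRST('do' id ;) = { 'do' } and FIRST(id) = { id }.
The FIRST sets are disjoint and neither alternative is nullable — no conflict.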